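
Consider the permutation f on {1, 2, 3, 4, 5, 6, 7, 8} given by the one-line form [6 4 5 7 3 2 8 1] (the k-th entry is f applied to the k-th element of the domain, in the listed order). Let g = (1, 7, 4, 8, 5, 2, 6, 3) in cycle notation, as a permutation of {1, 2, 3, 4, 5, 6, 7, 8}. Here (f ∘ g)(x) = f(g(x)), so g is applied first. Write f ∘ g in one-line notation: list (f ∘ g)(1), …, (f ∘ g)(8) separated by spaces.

8 2 6 1 4 5 7 3

For each element, apply g then f: 1 → 7 → 8; 2 → 6 → 2; 3 → 1 → 6; 4 → 8 → 1; 5 → 2 → 4; 6 → 3 → 5; 7 → 4 → 7; 8 → 5 → 3.
Collecting the images, f ∘ g = [8 2 6 1 4 5 7 3].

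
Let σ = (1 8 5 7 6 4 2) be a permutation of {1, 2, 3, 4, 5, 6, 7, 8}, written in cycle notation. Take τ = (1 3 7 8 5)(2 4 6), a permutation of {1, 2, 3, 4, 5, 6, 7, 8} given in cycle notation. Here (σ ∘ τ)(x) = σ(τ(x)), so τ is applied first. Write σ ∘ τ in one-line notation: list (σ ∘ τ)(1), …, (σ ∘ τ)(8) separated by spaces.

3 2 6 4 8 1 5 7

(σ ∘ τ)(x) = σ(τ(x)). Computing each image: σ(τ(1)) = σ(3) = 3, σ(τ(2)) = σ(4) = 2, σ(τ(3)) = σ(7) = 6, σ(τ(4)) = σ(6) = 4, σ(τ(5)) = σ(1) = 8, σ(τ(6)) = σ(2) = 1, σ(τ(7)) = σ(8) = 5, σ(τ(8)) = σ(5) = 7.
Hence σ ∘ τ = [3 2 6 4 8 1 5 7].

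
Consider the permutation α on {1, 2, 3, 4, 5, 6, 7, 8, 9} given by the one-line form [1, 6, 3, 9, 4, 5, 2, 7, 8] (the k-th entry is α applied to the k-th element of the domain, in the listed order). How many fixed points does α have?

The fixed points (elements with α(x) = x) are {1, 3}, so there are 2.

2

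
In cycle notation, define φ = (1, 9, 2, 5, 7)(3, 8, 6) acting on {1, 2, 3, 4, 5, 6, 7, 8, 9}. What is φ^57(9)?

9 lies in the 5-cycle (1, 9, 2, 5, 7).
Since the cycle has length 5, φ^57 acts on it the same as φ^2 (57 mod 5 = 2).
Stepping 2 places around the cycle: 9 → 2 → 5.

5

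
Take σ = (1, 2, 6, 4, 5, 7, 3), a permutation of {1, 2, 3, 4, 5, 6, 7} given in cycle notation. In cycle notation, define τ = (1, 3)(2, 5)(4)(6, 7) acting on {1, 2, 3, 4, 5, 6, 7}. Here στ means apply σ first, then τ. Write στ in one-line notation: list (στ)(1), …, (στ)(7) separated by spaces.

Chase each element through σ then τ: 1 → 2 → 5; 2 → 6 → 7; 3 → 1 → 3; 4 → 5 → 2; 5 → 7 → 6; 6 → 4 → 4; 7 → 3 → 1.
So στ in one-line form is 5 7 3 2 6 4 1.

5 7 3 2 6 4 1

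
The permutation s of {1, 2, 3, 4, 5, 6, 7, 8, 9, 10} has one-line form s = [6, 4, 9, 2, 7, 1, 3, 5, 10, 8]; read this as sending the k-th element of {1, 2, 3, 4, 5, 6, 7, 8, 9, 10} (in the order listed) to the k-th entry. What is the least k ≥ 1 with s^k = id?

Writing s as disjoint cycles, the cycle lengths are 6, 2, 2.
Since disjoint cycles commute, ord(s) = lcm(6, 2, 2) = 6.

6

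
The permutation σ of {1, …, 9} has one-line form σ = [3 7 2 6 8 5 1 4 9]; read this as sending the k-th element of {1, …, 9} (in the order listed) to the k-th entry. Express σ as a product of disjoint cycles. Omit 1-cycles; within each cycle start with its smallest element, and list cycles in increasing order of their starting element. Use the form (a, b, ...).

Iterating σ from 1 gives 1 → 3 → 2 → 7 → 1; that is the 4-cycle (1, 3, 2, 7).
Repeating from the next unused element and collecting all non-trivial cycles gives (1, 3, 2, 7)(4, 6, 5, 8).

(1, 3, 2, 7)(4, 6, 5, 8)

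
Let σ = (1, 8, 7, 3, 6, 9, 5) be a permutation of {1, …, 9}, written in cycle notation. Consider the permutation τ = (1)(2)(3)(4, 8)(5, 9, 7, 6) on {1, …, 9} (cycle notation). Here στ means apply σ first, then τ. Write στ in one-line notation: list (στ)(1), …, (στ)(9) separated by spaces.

(στ)(x) = τ(σ(x)). Computing each image: τ(σ(1)) = τ(8) = 4, τ(σ(2)) = τ(2) = 2, τ(σ(3)) = τ(6) = 5, τ(σ(4)) = τ(4) = 8, τ(σ(5)) = τ(1) = 1, τ(σ(6)) = τ(9) = 7, τ(σ(7)) = τ(3) = 3, τ(σ(8)) = τ(7) = 6, τ(σ(9)) = τ(5) = 9.
Hence στ = [4 2 5 8 1 7 3 6 9].

4 2 5 8 1 7 3 6 9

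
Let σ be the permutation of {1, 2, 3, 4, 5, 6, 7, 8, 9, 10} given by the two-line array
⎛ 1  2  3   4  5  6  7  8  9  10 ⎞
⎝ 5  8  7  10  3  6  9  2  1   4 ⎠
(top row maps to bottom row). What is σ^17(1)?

3

Tracing 1 → 5 → … returns to 1 after 5 steps, so 1 lies in a 5-cycle (1 5 3 7 9).
Since the cycle has length 5, σ^17 acts on it the same as σ^2 (17 mod 5 = 2).
Advancing 2 steps from 1: 1 → 5 → 3.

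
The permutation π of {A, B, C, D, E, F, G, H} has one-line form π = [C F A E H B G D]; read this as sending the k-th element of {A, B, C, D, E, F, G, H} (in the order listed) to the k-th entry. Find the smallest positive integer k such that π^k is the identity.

6

Decomposing into disjoint cycles gives cycle lengths 3, 2, 2, 1.
Since disjoint cycles commute, ord(π) = lcm(3, 2, 2) = 6.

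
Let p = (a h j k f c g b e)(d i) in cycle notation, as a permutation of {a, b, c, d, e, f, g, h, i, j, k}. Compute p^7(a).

b

a lies in the 9-cycle (a h j k f c g b e).
Advancing 7 steps from a: a → h → j → k → f → c → g → b.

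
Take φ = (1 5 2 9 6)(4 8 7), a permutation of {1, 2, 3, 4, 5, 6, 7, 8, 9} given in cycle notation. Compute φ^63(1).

9

1 lies in the 5-cycle (1 5 2 9 6).
Powers repeat with period 5 on this cycle, and 63 mod 5 = 3, so φ^63(1) = φ^3(1).
Stepping 3 places around the cycle: 1 → 5 → 2 → 9.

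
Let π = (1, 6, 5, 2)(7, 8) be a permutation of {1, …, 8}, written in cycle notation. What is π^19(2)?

2 lies in the 4-cycle (1, 6, 5, 2).
Since the cycle has length 4, π^19 acts on it the same as π^3 (19 mod 4 = 3).
Stepping 3 places around the cycle: 2 → 1 → 6 → 5.

5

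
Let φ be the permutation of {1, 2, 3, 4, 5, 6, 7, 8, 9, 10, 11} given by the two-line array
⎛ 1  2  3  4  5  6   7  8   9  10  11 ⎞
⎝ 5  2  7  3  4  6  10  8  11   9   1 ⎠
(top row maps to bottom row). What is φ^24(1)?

1

Tracing 1 → 5 → … returns to 1 after 8 steps, so 1 lies in an 8-cycle (1, 5, 4, 3, 7, 10, 9, 11).
On an 8-cycle, φ^8 is the identity, so φ^24 = φ^0 there (24 ≡ 0 mod 8).
So φ^24(1) = 1.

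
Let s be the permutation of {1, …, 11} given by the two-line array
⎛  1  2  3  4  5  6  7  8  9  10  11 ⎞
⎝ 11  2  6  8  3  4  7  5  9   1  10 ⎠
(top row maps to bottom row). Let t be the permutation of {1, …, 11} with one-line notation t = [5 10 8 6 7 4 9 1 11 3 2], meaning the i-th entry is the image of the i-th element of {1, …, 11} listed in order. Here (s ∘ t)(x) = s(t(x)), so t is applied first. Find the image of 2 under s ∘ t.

(s ∘ t)(2) = s(t(2)). t(2) = 10, then s(10) = 1. So (s ∘ t)(2) = 1.

1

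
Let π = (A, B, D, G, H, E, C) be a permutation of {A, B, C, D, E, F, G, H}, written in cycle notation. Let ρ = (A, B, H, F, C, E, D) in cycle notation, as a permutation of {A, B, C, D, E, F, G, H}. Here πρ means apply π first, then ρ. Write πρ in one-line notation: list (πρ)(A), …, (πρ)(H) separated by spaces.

H A B G E C F D

For each element, apply π then ρ: A → B → H; B → D → A; C → A → B; D → G → G; E → C → E; F → F → C; G → H → F; H → E → D.
Collecting the images, πρ = [H A B G E C F D].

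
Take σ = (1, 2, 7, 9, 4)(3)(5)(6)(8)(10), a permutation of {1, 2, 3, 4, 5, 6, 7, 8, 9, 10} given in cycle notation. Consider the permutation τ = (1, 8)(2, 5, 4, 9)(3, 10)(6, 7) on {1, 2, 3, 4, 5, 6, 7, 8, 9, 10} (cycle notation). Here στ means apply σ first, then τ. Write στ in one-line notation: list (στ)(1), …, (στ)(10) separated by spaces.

(στ)(x) = τ(σ(x)). Computing each image: τ(σ(1)) = τ(2) = 5, τ(σ(2)) = τ(7) = 6, τ(σ(3)) = τ(3) = 10, τ(σ(4)) = τ(1) = 8, τ(σ(5)) = τ(5) = 4, τ(σ(6)) = τ(6) = 7, τ(σ(7)) = τ(9) = 2, τ(σ(8)) = τ(8) = 1, τ(σ(9)) = τ(4) = 9, τ(σ(10)) = τ(10) = 3.
Hence στ = [5 6 10 8 4 7 2 1 9 3].

5 6 10 8 4 7 2 1 9 3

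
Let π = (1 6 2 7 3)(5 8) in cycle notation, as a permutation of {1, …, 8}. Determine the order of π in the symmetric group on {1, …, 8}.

10

The disjoint cycles have lengths 5, 2, 1.
The order is lcm(5, 2) = 10.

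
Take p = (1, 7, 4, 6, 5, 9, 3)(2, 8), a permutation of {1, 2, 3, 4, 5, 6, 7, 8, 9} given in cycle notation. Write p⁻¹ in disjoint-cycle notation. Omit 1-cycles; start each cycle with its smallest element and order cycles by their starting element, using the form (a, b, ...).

The inverse reverses each cycle.
After reversing and putting each cycle's least element first, p⁻¹ = (1, 3, 9, 5, 6, 4, 7)(2, 8).

(1, 3, 9, 5, 6, 4, 7)(2, 8)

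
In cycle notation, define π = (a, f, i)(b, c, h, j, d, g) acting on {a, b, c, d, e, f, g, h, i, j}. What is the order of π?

6

The cycle type of π is (6, 3, 1).
The order of π is the least common multiple of its cycle lengths: lcm(6, 3) = 6.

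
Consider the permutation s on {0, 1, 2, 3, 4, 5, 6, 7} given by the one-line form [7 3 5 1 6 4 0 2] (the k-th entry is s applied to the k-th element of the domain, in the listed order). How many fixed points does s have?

No element satisfies s(x) = x, so there are 0 fixed points.

0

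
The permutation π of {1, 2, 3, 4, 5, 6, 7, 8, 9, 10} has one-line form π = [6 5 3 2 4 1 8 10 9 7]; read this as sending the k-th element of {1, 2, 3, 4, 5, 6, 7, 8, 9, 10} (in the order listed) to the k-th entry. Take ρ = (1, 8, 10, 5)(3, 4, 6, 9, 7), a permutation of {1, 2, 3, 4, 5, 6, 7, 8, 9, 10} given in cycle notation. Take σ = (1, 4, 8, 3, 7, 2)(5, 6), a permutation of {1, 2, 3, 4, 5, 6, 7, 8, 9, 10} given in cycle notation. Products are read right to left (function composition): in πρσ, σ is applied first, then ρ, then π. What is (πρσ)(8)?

2

Apply the permutations in order: σ(8) = 3, then ρ(3) = 4, then π(4) = 2. So (πρσ)(8) = 2.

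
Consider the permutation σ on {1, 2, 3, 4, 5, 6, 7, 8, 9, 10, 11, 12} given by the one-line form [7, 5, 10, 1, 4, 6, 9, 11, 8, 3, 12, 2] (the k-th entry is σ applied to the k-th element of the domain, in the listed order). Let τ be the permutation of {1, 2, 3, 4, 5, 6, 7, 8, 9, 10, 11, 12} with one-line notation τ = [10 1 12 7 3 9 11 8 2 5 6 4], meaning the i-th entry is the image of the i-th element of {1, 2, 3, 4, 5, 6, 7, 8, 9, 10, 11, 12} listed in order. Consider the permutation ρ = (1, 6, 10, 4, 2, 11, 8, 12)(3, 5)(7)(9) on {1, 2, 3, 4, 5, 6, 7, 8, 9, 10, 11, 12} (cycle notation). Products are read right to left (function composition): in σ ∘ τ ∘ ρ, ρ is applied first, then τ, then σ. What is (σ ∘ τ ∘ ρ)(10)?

9

Apply the permutations in order: ρ(10) = 4, then τ(4) = 7, then σ(7) = 9. So (σ ∘ τ ∘ ρ)(10) = 9.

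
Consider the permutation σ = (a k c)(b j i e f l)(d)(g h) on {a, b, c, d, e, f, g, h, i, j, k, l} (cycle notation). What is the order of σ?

6

The cycle type of σ is (6, 3, 2, 1).
The order of σ is the least common multiple of its cycle lengths: lcm(6, 3, 2) = 6.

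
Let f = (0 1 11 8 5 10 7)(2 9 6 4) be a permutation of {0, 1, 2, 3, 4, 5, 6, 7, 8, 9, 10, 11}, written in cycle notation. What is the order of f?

28

The cycle type of f is (7, 4, 1).
The order of f is the least common multiple of its cycle lengths: lcm(7, 4) = 28.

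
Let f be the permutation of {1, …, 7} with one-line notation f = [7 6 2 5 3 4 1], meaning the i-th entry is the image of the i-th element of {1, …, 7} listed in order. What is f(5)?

3

5 is element number 5 of the domain, and entry number 5 of the one-line form is 3, so f(5) = 3.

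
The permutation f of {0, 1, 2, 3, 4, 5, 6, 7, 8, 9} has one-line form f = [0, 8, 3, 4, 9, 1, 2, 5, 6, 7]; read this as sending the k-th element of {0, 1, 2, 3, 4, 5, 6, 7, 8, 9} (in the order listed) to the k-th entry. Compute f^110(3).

9

Tracing 3 → 4 → … returns to 3 after 9 steps, so 3 lies in a 9-cycle (1, 8, 6, 2, 3, 4, 9, 7, 5).
Powers repeat with period 9 on this cycle, and 110 mod 9 = 2, so f^110(3) = f^2(3).
Advancing 2 steps from 3: 3 → 4 → 9.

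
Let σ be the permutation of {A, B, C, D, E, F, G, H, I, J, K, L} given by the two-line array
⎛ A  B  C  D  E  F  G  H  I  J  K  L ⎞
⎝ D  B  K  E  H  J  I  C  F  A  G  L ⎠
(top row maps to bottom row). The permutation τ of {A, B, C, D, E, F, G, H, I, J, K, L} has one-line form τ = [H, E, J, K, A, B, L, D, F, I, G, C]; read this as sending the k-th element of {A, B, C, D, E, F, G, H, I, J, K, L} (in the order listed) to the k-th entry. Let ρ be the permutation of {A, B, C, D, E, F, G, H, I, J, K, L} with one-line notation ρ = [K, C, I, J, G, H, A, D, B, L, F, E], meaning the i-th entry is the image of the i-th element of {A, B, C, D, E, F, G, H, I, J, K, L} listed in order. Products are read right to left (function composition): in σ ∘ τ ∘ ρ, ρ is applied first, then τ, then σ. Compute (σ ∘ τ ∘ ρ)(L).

(σ ∘ τ ∘ ρ)(L) = σ(τ(ρ(L))). ρ(L) = E, then τ(E) = A, then σ(A) = D, so the result is D.

D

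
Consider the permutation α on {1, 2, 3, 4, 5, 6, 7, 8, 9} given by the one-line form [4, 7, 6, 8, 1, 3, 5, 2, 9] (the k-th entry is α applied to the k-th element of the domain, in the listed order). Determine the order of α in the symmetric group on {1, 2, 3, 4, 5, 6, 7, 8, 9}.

Writing α as disjoint cycles, the cycle lengths are 6, 2, 1.
Since disjoint cycles commute, ord(α) = lcm(6, 2) = 6.

6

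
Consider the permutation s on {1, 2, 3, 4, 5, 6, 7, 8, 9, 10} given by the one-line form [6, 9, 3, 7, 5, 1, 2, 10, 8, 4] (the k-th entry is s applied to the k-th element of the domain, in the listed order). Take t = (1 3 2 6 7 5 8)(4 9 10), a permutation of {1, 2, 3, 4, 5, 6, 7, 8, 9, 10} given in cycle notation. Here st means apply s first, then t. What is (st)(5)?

First apply s: s(5) = 5, then t(5) = 8. Thus (st)(5) = 8.

8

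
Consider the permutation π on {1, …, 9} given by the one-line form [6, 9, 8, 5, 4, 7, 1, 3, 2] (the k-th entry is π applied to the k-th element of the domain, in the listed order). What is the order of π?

6

Writing π as disjoint cycles, the cycle lengths are 3, 2, 2, 2.
The order is lcm(3, 2, 2, 2) = 6.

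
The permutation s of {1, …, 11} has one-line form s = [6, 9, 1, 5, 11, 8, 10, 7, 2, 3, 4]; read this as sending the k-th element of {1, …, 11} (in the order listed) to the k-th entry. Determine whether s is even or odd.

In disjoint-cycle form the cycle lengths are 6, 3, 2.
A cycle is odd iff its length is even; s has 2 even-length cycles, so sgn(s) = (−1)^2 and s is even.

even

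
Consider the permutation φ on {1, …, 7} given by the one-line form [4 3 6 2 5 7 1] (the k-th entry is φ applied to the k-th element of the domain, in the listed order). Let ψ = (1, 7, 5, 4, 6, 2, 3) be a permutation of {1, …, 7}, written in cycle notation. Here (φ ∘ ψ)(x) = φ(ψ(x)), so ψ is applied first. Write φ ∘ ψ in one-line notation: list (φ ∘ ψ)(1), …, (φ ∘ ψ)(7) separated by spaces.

1 6 4 7 2 3 5

Chase each element through ψ then φ: 1 → 7 → 1; 2 → 3 → 6; 3 → 1 → 4; 4 → 6 → 7; 5 → 4 → 2; 6 → 2 → 3; 7 → 5 → 5.
So φ ∘ ψ in one-line form is 1 6 4 7 2 3 5.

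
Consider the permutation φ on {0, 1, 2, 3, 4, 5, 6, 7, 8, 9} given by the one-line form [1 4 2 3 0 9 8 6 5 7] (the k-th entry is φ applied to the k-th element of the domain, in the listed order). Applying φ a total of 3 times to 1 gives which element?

Tracing 1 → 4 → … returns to 1 after 3 steps, so 1 lies in a 3-cycle (0, 1, 4).
Since the cycle has length 3, φ^3 acts on it the same as φ^0 (3 mod 3 = 0).
So φ^3(1) = 1.

1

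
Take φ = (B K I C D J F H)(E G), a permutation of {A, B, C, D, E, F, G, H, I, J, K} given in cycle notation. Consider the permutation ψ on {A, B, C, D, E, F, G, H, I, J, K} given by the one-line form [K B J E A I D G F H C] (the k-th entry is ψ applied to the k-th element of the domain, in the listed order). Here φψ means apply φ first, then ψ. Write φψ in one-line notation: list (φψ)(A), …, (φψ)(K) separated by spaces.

K C E H D G A B J I F

(φψ)(x) = ψ(φ(x)). Computing each image: ψ(φ(A)) = ψ(A) = K, ψ(φ(B)) = ψ(K) = C, ψ(φ(C)) = ψ(D) = E, ψ(φ(D)) = ψ(J) = H, ψ(φ(E)) = ψ(G) = D, ψ(φ(F)) = ψ(H) = G, ψ(φ(G)) = ψ(E) = A, ψ(φ(H)) = ψ(B) = B, ψ(φ(I)) = ψ(C) = J, ψ(φ(J)) = ψ(F) = I, ψ(φ(K)) = ψ(I) = F.
Hence φψ = [K C E H D G A B J I F].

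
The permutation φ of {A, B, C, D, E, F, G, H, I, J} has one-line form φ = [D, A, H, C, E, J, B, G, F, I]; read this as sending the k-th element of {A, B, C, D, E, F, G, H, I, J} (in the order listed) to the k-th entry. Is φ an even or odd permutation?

odd

In disjoint-cycle form the cycle lengths are 6, 3, 1.
A cycle of length ℓ contributes ℓ−1 transpositions, so φ is a product of 5 + 2 = 7 transpositions — odd.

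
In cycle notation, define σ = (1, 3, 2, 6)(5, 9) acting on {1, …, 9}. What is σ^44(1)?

1

1 lies in the 4-cycle (1, 3, 2, 6).
Powers repeat with period 4 on this cycle, and 44 mod 4 = 0, so σ^44(1) = σ^0(1).
So σ^44(1) = 1.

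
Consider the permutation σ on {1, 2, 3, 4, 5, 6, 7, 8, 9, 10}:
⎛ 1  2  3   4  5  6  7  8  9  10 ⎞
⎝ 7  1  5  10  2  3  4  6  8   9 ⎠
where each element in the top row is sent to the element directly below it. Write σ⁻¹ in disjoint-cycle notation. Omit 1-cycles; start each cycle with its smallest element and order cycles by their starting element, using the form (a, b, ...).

First write σ in disjoint cycles: (1, 7, 4, 10, 9, 8, 6, 3, 5, 2).
Reversing each cycle (and rotating so the smallest element leads) gives σ⁻¹ = (1, 2, 5, 3, 6, 8, 9, 10, 4, 7).

(1, 2, 5, 3, 6, 8, 9, 10, 4, 7)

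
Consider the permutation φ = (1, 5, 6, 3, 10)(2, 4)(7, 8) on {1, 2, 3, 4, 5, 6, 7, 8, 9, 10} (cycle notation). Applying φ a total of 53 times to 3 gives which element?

5

3 lies in the 5-cycle (1, 5, 6, 3, 10).
Since the cycle has length 5, φ^53 acts on it the same as φ^3 (53 mod 5 = 3).
Stepping 3 places around the cycle: 3 → 10 → 1 → 5.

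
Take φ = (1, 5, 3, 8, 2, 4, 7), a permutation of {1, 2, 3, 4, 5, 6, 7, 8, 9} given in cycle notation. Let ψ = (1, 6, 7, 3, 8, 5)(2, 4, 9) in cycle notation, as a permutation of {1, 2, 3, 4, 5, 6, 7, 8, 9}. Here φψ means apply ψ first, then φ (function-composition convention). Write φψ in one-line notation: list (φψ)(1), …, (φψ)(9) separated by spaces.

6 7 2 9 5 1 8 3 4

(φψ)(x) = φ(ψ(x)). Computing each image: φ(ψ(1)) = φ(6) = 6, φ(ψ(2)) = φ(4) = 7, φ(ψ(3)) = φ(8) = 2, φ(ψ(4)) = φ(9) = 9, φ(ψ(5)) = φ(1) = 5, φ(ψ(6)) = φ(7) = 1, φ(ψ(7)) = φ(3) = 8, φ(ψ(8)) = φ(5) = 3, φ(ψ(9)) = φ(2) = 4.
Hence φψ = [6 7 2 9 5 1 8 3 4].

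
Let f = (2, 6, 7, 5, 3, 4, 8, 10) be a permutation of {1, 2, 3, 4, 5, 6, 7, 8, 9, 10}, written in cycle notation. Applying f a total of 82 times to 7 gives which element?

7 lies in the 8-cycle (2, 6, 7, 5, 3, 4, 8, 10).
Powers repeat with period 8 on this cycle, and 82 mod 8 = 2, so f^82(7) = f^2(7).
Advancing 2 steps from 7: 7 → 5 → 3.

3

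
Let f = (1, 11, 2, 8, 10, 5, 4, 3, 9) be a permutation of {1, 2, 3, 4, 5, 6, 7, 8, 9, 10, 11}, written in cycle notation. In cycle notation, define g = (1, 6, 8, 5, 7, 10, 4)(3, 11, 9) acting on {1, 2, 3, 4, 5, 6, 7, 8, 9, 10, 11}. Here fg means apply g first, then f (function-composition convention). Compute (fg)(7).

g(7) = 10, then f(10) = 5; composing gives (fg)(7) = 5.

5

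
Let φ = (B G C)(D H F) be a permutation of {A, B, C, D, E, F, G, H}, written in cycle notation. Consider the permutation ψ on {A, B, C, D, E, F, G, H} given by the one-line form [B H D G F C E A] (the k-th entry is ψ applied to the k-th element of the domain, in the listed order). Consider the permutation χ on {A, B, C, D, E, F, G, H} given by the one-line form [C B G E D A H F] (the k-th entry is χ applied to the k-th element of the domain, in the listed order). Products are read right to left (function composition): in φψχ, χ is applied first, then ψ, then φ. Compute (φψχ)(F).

Apply the permutations in order: χ(F) = A, then ψ(A) = B, then φ(B) = G. So (φψχ)(F) = G.

G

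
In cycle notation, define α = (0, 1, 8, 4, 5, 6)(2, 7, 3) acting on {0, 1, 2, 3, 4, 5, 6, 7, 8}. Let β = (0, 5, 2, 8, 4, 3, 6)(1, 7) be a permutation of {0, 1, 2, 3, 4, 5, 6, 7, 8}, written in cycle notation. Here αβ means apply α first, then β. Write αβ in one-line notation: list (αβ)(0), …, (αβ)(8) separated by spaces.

7 4 1 8 2 0 5 6 3

For each element, apply α then β: 0 → 1 → 7; 1 → 8 → 4; 2 → 7 → 1; 3 → 2 → 8; 4 → 5 → 2; 5 → 6 → 0; 6 → 0 → 5; 7 → 3 → 6; 8 → 4 → 3.
Collecting the images, αβ = [7 4 1 8 2 0 5 6 3].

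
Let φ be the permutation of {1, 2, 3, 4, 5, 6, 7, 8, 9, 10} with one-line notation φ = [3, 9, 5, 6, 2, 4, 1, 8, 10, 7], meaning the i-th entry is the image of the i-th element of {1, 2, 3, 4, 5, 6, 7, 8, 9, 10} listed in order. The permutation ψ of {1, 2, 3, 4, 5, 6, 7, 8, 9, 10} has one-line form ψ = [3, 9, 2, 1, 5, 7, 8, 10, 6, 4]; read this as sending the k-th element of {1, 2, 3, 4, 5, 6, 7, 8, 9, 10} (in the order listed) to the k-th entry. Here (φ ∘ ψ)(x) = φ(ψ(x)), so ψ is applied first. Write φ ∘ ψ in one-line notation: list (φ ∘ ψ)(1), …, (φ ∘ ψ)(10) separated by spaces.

5 10 9 3 2 1 8 7 4 6

Chase each element through ψ then φ: 1 → 3 → 5; 2 → 9 → 10; 3 → 2 → 9; 4 → 1 → 3; 5 → 5 → 2; 6 → 7 → 1; 7 → 8 → 8; 8 → 10 → 7; 9 → 6 → 4; 10 → 4 → 6.
Collecting the images, φ ∘ ψ = [5 10 9 3 2 1 8 7 4 6].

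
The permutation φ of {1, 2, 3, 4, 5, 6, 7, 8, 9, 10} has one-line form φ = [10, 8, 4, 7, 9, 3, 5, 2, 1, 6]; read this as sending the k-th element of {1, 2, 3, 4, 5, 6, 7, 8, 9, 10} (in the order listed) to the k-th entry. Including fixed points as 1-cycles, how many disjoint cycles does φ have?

The cycle decomposition is (1, 10, 6, 3, 4, 7, 5, 9)(2, 8), which has 2 cycles (counting 1-cycles).

2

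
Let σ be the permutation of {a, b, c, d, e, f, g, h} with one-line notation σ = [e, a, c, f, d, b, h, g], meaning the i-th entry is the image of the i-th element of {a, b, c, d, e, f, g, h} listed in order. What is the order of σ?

Writing σ as disjoint cycles, the cycle lengths are 5, 2, 1.
The order is lcm(5, 2) = 10.

10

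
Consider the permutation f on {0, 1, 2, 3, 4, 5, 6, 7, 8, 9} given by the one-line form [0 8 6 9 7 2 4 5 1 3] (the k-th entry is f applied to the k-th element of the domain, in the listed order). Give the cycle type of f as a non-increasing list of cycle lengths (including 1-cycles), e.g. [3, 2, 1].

[5, 2, 2, 1]

The disjoint cycles are (0)(1 8)(2 6 4 7 5)(3 9), with lengths 5, 2, 2, 1 in non-increasing order.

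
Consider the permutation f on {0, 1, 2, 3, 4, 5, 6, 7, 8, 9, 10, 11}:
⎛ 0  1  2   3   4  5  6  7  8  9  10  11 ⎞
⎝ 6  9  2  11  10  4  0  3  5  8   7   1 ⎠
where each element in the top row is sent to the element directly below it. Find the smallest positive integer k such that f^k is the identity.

Decomposing into disjoint cycles gives cycle lengths 9, 2, 1.
The order of f is the least common multiple of its cycle lengths: lcm(9, 2) = 18.

18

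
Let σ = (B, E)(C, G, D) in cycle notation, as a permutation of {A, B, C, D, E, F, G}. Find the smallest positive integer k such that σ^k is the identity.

The cycle type of σ is (3, 2, 1, 1).
The order of σ is the least common multiple of its cycle lengths: lcm(3, 2) = 6.

6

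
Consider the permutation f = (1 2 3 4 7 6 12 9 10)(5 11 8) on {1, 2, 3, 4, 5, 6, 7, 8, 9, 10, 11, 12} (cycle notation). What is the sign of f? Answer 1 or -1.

The cycle lengths are 9, 3.
A cycle is odd iff its length is even; f has 0 even-length cycles, so sgn(f) = (−1)^0 and f is even.

1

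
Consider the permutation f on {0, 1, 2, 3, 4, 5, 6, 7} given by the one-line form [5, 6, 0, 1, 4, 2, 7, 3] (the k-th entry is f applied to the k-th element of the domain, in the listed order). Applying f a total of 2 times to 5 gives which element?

Tracing 5 → 2 → … returns to 5 after 3 steps, so 5 lies in a 3-cycle (0 5 2).
Advancing 2 steps from 5: 5 → 2 → 0.

0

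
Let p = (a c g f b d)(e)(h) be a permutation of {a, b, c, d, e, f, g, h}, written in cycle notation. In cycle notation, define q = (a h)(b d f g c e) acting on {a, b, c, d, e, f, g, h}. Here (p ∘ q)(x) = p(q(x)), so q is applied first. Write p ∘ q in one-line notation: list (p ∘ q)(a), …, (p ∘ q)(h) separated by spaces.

h a e b d f g c

(p ∘ q)(x) = p(q(x)). Computing each image: p(q(a)) = p(h) = h, p(q(b)) = p(d) = a, p(q(c)) = p(e) = e, p(q(d)) = p(f) = b, p(q(e)) = p(b) = d, p(q(f)) = p(g) = f, p(q(g)) = p(c) = g, p(q(h)) = p(a) = c.
Hence p ∘ q = [h a e b d f g c].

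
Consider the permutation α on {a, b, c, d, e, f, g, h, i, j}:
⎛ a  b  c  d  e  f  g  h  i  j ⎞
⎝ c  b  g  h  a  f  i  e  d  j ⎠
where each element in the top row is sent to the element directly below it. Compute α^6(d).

Tracing d → h → … returns to d after 7 steps, so d lies in a 7-cycle (a, c, g, i, d, h, e).
Advancing 6 steps from d: d → h → e → a → c → g → i.

i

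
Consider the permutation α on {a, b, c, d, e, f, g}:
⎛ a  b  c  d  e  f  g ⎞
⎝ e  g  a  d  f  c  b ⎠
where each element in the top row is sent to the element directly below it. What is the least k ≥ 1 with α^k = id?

4

The disjoint-cycle form of α has cycle lengths 4, 2, 1.
Since disjoint cycles commute, ord(α) = lcm(4, 2) = 4.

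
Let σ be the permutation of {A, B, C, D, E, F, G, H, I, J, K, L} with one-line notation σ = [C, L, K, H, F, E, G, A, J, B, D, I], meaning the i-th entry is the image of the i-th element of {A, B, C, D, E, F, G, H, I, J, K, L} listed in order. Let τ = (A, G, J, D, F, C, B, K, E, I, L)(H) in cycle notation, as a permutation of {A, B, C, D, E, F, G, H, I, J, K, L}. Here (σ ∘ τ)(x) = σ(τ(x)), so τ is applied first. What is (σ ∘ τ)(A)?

First apply τ: τ(A) = G, then σ(G) = G. Thus (σ ∘ τ)(A) = G.

G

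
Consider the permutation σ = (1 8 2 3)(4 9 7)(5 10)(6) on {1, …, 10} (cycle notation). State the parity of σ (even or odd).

even

The cycle lengths are 4, 3, 2, 1.
A cycle is odd iff its length is even; σ has 2 even-length cycles, so sgn(σ) = (−1)^2 and σ is even.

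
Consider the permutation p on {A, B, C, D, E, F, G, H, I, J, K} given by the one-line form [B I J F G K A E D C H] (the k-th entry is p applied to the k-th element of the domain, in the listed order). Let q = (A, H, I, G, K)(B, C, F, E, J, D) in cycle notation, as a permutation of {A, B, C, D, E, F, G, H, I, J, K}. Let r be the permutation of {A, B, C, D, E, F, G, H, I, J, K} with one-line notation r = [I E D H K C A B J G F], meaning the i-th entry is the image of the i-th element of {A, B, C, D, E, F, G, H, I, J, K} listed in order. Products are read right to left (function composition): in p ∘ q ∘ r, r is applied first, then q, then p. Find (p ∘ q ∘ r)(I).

(p ∘ q ∘ r)(I) = p(q(r(I))). r(I) = J, then q(J) = D, then p(D) = F, so the result is F.

F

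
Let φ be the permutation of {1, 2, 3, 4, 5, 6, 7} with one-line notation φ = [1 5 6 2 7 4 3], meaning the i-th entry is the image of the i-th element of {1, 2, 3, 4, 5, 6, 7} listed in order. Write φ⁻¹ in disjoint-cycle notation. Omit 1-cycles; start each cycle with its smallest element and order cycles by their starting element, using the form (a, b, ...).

The cycle decomposition of φ is (2, 5, 7, 3, 6, 4).
Reversing each cycle (and rotating so the smallest element leads) gives φ⁻¹ = (2, 4, 6, 3, 7, 5).

(2, 4, 6, 3, 7, 5)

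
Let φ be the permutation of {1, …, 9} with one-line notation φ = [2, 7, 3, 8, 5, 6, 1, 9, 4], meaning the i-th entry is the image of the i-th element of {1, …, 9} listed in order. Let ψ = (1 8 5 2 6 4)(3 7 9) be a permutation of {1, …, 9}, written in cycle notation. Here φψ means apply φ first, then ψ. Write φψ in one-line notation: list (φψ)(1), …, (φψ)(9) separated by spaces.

6 9 7 5 2 4 8 3 1

For each element, apply φ then ψ: 1 → 2 → 6; 2 → 7 → 9; 3 → 3 → 7; 4 → 8 → 5; 5 → 5 → 2; 6 → 6 → 4; 7 → 1 → 8; 8 → 9 → 3; 9 → 4 → 1.
Collecting the images, φψ = [6 9 7 5 2 4 8 3 1].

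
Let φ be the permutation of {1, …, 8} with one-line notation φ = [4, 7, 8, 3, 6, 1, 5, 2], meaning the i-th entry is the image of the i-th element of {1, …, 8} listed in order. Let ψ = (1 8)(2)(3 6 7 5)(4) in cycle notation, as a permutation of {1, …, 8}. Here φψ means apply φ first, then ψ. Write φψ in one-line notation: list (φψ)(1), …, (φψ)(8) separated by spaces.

(φψ)(x) = ψ(φ(x)). Computing each image: ψ(φ(1)) = ψ(4) = 4, ψ(φ(2)) = ψ(7) = 5, ψ(φ(3)) = ψ(8) = 1, ψ(φ(4)) = ψ(3) = 6, ψ(φ(5)) = ψ(6) = 7, ψ(φ(6)) = ψ(1) = 8, ψ(φ(7)) = ψ(5) = 3, ψ(φ(8)) = ψ(2) = 2.
Hence φψ = [4 5 1 6 7 8 3 2].

4 5 1 6 7 8 3 2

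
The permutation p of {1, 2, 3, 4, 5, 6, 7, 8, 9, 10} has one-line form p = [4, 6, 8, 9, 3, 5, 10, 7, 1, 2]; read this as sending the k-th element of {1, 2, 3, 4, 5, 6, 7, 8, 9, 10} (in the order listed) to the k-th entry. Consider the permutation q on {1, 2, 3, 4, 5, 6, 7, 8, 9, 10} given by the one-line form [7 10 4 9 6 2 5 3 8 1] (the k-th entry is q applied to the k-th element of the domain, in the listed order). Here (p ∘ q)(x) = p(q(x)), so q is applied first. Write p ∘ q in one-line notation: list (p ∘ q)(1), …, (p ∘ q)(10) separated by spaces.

10 2 9 1 5 6 3 8 7 4

Chase each element through q then p: 1 → 7 → 10; 2 → 10 → 2; 3 → 4 → 9; 4 → 9 → 1; 5 → 6 → 5; 6 → 2 → 6; 7 → 5 → 3; 8 → 3 → 8; 9 → 8 → 7; 10 → 1 → 4.
Collecting the images, p ∘ q = [10 2 9 1 5 6 3 8 7 4].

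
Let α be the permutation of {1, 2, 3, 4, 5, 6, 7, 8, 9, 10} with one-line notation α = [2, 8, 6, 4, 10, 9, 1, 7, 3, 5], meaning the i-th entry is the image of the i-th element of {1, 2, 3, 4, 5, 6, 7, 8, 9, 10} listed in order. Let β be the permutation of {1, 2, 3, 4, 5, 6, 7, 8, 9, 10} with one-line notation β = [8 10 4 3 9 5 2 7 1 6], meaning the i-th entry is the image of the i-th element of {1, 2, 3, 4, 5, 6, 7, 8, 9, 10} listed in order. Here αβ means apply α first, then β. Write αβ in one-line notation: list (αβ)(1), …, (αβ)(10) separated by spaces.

(αβ)(x) = β(α(x)). Computing each image: β(α(1)) = β(2) = 10, β(α(2)) = β(8) = 7, β(α(3)) = β(6) = 5, β(α(4)) = β(4) = 3, β(α(5)) = β(10) = 6, β(α(6)) = β(9) = 1, β(α(7)) = β(1) = 8, β(α(8)) = β(7) = 2, β(α(9)) = β(3) = 4, β(α(10)) = β(5) = 9.
Hence αβ = [10 7 5 3 6 1 8 2 4 9].

10 7 5 3 6 1 8 2 4 9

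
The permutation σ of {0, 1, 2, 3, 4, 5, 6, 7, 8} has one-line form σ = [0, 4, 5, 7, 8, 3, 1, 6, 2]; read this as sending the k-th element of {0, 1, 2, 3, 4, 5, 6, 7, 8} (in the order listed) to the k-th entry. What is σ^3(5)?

Tracing 5 → 3 → … returns to 5 after 8 steps, so 5 lies in an 8-cycle (1, 4, 8, 2, 5, 3, 7, 6).
Stepping 3 places around the cycle: 5 → 3 → 7 → 6.

6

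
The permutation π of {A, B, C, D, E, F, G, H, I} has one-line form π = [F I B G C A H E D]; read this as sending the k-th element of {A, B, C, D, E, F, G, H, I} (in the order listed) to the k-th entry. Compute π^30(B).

Tracing B → I → … returns to B after 7 steps, so B lies in a 7-cycle (B I D G H E C).
Powers repeat with period 7 on this cycle, and 30 mod 7 = 2, so π^30(B) = π^2(B).
Advancing 2 steps from B: B → I → D.

D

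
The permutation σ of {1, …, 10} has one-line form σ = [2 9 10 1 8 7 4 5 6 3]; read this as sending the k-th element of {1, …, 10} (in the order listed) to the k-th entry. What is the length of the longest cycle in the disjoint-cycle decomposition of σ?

Decomposing into disjoint cycles gives (1, 2, 9, 6, 7, 4)(3, 10)(5, 8); the longest has length 6.

6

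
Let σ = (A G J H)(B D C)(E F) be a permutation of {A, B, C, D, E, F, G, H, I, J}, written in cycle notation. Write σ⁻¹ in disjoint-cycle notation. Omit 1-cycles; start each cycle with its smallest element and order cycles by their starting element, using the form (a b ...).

The inverse reverses each cycle.
Reversing each cycle of σ and rotating so the smallest element leads gives (A H J G)(B C D)(E F).

(A H J G)(B C D)(E F)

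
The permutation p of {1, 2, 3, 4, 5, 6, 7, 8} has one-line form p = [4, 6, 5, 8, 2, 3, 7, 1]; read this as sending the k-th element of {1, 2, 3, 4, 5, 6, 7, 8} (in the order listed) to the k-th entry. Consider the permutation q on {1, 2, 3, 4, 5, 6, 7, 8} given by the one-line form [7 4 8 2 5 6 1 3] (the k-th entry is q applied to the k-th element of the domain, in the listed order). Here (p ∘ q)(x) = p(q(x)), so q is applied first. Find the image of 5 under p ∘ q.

2

First apply q: q(5) = 5, then p(5) = 2. Thus (p ∘ q)(5) = 2.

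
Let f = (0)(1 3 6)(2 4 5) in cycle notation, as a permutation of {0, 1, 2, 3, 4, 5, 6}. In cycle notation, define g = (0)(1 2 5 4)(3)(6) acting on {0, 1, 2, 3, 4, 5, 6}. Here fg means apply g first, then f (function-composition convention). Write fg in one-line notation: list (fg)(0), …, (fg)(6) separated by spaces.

(fg)(x) = f(g(x)). Computing each image: f(g(0)) = f(0) = 0, f(g(1)) = f(2) = 4, f(g(2)) = f(5) = 2, f(g(3)) = f(3) = 6, f(g(4)) = f(1) = 3, f(g(5)) = f(4) = 5, f(g(6)) = f(6) = 1.
Hence fg = [0 4 2 6 3 5 1].

0 4 2 6 3 5 1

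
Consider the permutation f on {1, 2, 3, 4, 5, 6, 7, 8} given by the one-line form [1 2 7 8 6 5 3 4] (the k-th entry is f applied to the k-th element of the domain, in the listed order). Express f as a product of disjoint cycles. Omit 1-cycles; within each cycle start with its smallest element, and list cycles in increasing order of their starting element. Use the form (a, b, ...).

(3, 7)(4, 8)(5, 6)

From 3: 3 → 7 → 3, closing the cycle (3, 7).
Repeating from the next unused element and collecting all non-trivial cycles gives (3, 7)(4, 8)(5, 6).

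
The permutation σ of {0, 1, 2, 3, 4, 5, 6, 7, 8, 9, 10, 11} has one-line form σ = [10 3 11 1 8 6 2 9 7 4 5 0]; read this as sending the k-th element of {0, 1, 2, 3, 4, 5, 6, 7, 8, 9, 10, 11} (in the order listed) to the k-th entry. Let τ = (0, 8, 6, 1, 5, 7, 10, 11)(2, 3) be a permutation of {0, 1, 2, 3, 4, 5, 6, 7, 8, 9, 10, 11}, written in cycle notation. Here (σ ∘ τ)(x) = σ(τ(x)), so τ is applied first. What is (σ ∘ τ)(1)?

(σ ∘ τ)(1) = σ(τ(1)). τ(1) = 5, then σ(5) = 6. So (σ ∘ τ)(1) = 6.

6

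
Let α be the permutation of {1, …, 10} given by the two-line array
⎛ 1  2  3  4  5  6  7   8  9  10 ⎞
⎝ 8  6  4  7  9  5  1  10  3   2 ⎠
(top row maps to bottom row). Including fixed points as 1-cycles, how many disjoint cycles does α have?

The cycle decomposition is (1, 8, 10, 2, 6, 5, 9, 3, 4, 7), which has 1 cycle (counting 1-cycles).

1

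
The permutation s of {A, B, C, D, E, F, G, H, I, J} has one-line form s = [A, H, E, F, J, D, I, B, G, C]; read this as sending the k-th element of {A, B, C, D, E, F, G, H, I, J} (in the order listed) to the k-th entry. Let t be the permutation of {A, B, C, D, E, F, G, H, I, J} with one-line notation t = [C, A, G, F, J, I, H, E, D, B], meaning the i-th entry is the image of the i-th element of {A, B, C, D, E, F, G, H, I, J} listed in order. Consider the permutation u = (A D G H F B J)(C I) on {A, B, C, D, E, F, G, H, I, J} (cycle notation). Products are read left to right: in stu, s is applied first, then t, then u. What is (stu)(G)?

G

Apply the permutations in order: s(G) = I, then t(I) = D, then u(D) = G. So (stu)(G) = G.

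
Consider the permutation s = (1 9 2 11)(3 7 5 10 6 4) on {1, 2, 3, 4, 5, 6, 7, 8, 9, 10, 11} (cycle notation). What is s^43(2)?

2 lies in the 4-cycle (1 9 2 11).
On a 4-cycle, s^4 is the identity, so s^43 = s^3 there (43 ≡ 3 mod 4).
Stepping 3 places around the cycle: 2 → 11 → 1 → 9.

9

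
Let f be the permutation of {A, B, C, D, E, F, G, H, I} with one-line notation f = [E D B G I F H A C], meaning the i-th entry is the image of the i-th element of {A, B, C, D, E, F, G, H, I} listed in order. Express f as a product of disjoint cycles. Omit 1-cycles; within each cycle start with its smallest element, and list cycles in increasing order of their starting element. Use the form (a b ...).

Iterating f from A gives A → E → I → C → B → D → G → H → A; that is the 8-cycle (A E I C B D G H).
Continuing from each remaining unvisited element yields (A E I C B D G H).

(A E I C B D G H)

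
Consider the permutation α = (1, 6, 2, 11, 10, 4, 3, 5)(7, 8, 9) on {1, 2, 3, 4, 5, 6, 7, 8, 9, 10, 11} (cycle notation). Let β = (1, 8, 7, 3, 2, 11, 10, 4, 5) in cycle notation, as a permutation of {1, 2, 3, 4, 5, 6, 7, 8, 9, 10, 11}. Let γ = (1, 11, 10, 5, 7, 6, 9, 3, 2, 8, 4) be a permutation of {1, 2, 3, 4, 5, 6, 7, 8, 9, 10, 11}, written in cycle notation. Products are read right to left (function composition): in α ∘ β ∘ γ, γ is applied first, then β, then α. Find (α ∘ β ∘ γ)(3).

10

(α ∘ β ∘ γ)(3) = α(β(γ(3))). γ(3) = 2, then β(2) = 11, then α(11) = 10, so the result is 10.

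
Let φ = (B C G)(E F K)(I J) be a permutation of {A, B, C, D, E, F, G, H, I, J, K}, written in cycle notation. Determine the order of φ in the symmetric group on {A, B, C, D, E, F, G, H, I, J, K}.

6

The cycle type of φ is (3, 3, 2, 1, 1, 1).
The order of φ is the least common multiple of its cycle lengths: lcm(3, 3, 2) = 6.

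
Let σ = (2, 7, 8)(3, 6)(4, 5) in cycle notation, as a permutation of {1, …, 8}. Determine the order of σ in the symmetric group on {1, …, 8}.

The disjoint cycles have lengths 3, 2, 2, 1.
Since disjoint cycles commute, ord(σ) = lcm(3, 2, 2) = 6.

6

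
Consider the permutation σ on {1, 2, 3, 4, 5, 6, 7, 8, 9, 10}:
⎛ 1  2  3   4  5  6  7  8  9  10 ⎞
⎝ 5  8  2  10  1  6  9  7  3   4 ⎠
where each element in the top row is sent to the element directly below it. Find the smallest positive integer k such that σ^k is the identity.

The disjoint-cycle form of σ has cycle lengths 5, 2, 2, 1.
Since disjoint cycles commute, ord(σ) = lcm(5, 2, 2) = 10.

10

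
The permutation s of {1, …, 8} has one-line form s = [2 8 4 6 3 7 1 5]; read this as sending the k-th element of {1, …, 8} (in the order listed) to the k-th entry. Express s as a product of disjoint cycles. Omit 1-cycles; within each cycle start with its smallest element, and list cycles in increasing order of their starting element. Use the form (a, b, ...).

Iterating s from 1 gives 1 → 2 → 8 → 5 → 3 → 4 → 6 → 7 → 1; that is the 8-cycle (1, 2, 8, 5, 3, 4, 6, 7).
Repeating from the next unused element and collecting all non-trivial cycles gives (1, 2, 8, 5, 3, 4, 6, 7).

(1, 2, 8, 5, 3, 4, 6, 7)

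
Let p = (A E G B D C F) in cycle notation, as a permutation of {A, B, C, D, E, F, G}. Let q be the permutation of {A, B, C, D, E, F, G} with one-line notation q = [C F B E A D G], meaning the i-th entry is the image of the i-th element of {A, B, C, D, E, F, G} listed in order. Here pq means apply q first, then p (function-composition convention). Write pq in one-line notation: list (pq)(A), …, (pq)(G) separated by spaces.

(pq)(x) = p(q(x)). Computing each image: p(q(A)) = p(C) = F, p(q(B)) = p(F) = A, p(q(C)) = p(B) = D, p(q(D)) = p(E) = G, p(q(E)) = p(A) = E, p(q(F)) = p(D) = C, p(q(G)) = p(G) = B.
Hence pq = [F A D G E C B].

F A D G E C B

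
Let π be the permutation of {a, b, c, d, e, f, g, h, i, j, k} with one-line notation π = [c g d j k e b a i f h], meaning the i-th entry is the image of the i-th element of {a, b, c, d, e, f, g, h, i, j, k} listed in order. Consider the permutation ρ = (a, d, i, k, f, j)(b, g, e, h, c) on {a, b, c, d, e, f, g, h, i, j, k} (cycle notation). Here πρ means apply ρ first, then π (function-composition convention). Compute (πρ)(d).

(πρ)(d) = π(ρ(d)). ρ(d) = i, then π(i) = i. So (πρ)(d) = i.

i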